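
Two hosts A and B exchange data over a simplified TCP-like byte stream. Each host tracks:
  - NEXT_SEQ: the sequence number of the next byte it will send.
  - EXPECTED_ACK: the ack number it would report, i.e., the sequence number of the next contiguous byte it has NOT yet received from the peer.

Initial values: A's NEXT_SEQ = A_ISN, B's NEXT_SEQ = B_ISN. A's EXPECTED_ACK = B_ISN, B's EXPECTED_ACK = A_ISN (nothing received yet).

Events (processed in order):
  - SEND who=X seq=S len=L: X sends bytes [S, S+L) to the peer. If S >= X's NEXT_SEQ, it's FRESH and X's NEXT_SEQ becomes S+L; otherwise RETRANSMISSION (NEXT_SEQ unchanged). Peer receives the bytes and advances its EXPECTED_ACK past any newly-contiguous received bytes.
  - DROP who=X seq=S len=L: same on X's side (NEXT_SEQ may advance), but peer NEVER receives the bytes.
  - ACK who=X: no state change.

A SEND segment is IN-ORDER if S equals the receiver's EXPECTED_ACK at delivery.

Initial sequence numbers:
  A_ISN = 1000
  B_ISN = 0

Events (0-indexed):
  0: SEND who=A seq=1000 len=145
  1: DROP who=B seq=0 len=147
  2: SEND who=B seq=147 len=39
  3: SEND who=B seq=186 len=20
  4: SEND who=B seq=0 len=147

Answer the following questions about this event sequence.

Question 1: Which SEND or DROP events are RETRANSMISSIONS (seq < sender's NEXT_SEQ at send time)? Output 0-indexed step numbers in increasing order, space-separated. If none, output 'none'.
Step 0: SEND seq=1000 -> fresh
Step 1: DROP seq=0 -> fresh
Step 2: SEND seq=147 -> fresh
Step 3: SEND seq=186 -> fresh
Step 4: SEND seq=0 -> retransmit

Answer: 4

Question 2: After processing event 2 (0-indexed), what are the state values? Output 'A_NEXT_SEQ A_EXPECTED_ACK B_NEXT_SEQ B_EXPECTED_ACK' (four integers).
After event 0: A_seq=1145 A_ack=0 B_seq=0 B_ack=1145
After event 1: A_seq=1145 A_ack=0 B_seq=147 B_ack=1145
After event 2: A_seq=1145 A_ack=0 B_seq=186 B_ack=1145

1145 0 186 1145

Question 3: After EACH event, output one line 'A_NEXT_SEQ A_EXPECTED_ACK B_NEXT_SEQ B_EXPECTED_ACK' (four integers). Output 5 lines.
1145 0 0 1145
1145 0 147 1145
1145 0 186 1145
1145 0 206 1145
1145 206 206 1145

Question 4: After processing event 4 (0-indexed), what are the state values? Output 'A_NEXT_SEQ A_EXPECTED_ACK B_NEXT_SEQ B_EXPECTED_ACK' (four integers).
After event 0: A_seq=1145 A_ack=0 B_seq=0 B_ack=1145
After event 1: A_seq=1145 A_ack=0 B_seq=147 B_ack=1145
After event 2: A_seq=1145 A_ack=0 B_seq=186 B_ack=1145
After event 3: A_seq=1145 A_ack=0 B_seq=206 B_ack=1145
After event 4: A_seq=1145 A_ack=206 B_seq=206 B_ack=1145

1145 206 206 1145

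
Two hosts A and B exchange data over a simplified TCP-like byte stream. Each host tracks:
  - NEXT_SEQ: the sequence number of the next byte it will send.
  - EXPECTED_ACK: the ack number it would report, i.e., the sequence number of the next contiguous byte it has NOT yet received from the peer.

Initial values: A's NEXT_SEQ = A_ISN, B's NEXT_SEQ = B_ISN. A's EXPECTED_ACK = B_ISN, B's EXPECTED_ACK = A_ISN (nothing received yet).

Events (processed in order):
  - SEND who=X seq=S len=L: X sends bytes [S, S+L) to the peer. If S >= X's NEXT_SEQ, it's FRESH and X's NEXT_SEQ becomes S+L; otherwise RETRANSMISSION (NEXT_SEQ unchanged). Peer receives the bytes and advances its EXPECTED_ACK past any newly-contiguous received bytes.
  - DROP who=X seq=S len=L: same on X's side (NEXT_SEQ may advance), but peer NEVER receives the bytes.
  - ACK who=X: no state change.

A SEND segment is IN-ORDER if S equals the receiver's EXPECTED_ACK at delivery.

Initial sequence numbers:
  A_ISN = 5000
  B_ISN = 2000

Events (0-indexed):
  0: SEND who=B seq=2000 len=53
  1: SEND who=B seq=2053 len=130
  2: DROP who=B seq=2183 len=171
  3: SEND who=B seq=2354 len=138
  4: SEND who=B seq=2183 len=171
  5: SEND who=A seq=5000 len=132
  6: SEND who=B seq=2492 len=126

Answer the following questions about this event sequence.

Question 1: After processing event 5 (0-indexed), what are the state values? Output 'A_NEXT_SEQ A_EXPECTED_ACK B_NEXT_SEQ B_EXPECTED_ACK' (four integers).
After event 0: A_seq=5000 A_ack=2053 B_seq=2053 B_ack=5000
After event 1: A_seq=5000 A_ack=2183 B_seq=2183 B_ack=5000
After event 2: A_seq=5000 A_ack=2183 B_seq=2354 B_ack=5000
After event 3: A_seq=5000 A_ack=2183 B_seq=2492 B_ack=5000
After event 4: A_seq=5000 A_ack=2492 B_seq=2492 B_ack=5000
After event 5: A_seq=5132 A_ack=2492 B_seq=2492 B_ack=5132

5132 2492 2492 5132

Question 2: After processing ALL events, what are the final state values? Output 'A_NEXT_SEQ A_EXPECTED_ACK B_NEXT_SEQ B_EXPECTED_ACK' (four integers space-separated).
Answer: 5132 2618 2618 5132

Derivation:
After event 0: A_seq=5000 A_ack=2053 B_seq=2053 B_ack=5000
After event 1: A_seq=5000 A_ack=2183 B_seq=2183 B_ack=5000
After event 2: A_seq=5000 A_ack=2183 B_seq=2354 B_ack=5000
After event 3: A_seq=5000 A_ack=2183 B_seq=2492 B_ack=5000
After event 4: A_seq=5000 A_ack=2492 B_seq=2492 B_ack=5000
After event 5: A_seq=5132 A_ack=2492 B_seq=2492 B_ack=5132
After event 6: A_seq=5132 A_ack=2618 B_seq=2618 B_ack=5132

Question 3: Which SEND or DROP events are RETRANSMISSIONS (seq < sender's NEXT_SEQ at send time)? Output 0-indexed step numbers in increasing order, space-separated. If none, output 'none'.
Answer: 4

Derivation:
Step 0: SEND seq=2000 -> fresh
Step 1: SEND seq=2053 -> fresh
Step 2: DROP seq=2183 -> fresh
Step 3: SEND seq=2354 -> fresh
Step 4: SEND seq=2183 -> retransmit
Step 5: SEND seq=5000 -> fresh
Step 6: SEND seq=2492 -> fresh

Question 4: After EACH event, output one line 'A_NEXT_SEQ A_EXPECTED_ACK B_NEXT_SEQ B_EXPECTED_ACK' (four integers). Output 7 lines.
5000 2053 2053 5000
5000 2183 2183 5000
5000 2183 2354 5000
5000 2183 2492 5000
5000 2492 2492 5000
5132 2492 2492 5132
5132 2618 2618 5132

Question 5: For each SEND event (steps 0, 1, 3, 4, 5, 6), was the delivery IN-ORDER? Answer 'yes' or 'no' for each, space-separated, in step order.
Answer: yes yes no yes yes yes

Derivation:
Step 0: SEND seq=2000 -> in-order
Step 1: SEND seq=2053 -> in-order
Step 3: SEND seq=2354 -> out-of-order
Step 4: SEND seq=2183 -> in-order
Step 5: SEND seq=5000 -> in-order
Step 6: SEND seq=2492 -> in-order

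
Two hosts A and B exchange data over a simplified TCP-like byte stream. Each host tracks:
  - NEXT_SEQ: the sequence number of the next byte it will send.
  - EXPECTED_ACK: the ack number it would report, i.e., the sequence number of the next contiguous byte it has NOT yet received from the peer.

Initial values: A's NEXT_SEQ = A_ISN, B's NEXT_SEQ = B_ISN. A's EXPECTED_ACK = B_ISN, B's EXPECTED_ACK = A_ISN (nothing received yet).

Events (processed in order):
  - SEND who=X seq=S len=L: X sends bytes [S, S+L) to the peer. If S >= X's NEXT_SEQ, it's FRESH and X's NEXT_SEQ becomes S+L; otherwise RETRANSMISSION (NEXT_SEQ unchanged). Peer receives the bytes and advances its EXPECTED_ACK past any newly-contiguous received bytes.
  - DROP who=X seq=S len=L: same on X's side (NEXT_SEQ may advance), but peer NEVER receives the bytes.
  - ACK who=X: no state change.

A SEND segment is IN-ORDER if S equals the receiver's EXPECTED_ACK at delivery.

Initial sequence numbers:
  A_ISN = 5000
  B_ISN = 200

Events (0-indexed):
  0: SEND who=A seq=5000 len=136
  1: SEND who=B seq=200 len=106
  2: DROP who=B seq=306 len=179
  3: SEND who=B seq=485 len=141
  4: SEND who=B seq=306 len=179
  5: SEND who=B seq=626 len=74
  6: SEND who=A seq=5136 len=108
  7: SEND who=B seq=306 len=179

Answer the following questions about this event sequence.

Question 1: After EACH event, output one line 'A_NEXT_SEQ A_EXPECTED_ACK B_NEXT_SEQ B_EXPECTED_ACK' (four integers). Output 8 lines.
5136 200 200 5136
5136 306 306 5136
5136 306 485 5136
5136 306 626 5136
5136 626 626 5136
5136 700 700 5136
5244 700 700 5244
5244 700 700 5244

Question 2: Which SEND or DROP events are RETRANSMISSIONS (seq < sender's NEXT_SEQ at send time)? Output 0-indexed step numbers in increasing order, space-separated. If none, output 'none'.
Step 0: SEND seq=5000 -> fresh
Step 1: SEND seq=200 -> fresh
Step 2: DROP seq=306 -> fresh
Step 3: SEND seq=485 -> fresh
Step 4: SEND seq=306 -> retransmit
Step 5: SEND seq=626 -> fresh
Step 6: SEND seq=5136 -> fresh
Step 7: SEND seq=306 -> retransmit

Answer: 4 7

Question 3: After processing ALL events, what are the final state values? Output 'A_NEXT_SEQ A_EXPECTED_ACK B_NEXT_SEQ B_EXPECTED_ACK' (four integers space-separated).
After event 0: A_seq=5136 A_ack=200 B_seq=200 B_ack=5136
After event 1: A_seq=5136 A_ack=306 B_seq=306 B_ack=5136
After event 2: A_seq=5136 A_ack=306 B_seq=485 B_ack=5136
After event 3: A_seq=5136 A_ack=306 B_seq=626 B_ack=5136
After event 4: A_seq=5136 A_ack=626 B_seq=626 B_ack=5136
After event 5: A_seq=5136 A_ack=700 B_seq=700 B_ack=5136
After event 6: A_seq=5244 A_ack=700 B_seq=700 B_ack=5244
After event 7: A_seq=5244 A_ack=700 B_seq=700 B_ack=5244

Answer: 5244 700 700 5244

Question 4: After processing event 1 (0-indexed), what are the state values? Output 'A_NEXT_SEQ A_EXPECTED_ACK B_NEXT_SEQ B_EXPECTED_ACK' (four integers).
After event 0: A_seq=5136 A_ack=200 B_seq=200 B_ack=5136
After event 1: A_seq=5136 A_ack=306 B_seq=306 B_ack=5136

5136 306 306 5136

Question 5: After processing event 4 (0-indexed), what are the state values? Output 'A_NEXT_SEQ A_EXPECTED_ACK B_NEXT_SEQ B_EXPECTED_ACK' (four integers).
After event 0: A_seq=5136 A_ack=200 B_seq=200 B_ack=5136
After event 1: A_seq=5136 A_ack=306 B_seq=306 B_ack=5136
After event 2: A_seq=5136 A_ack=306 B_seq=485 B_ack=5136
After event 3: A_seq=5136 A_ack=306 B_seq=626 B_ack=5136
After event 4: A_seq=5136 A_ack=626 B_seq=626 B_ack=5136

5136 626 626 5136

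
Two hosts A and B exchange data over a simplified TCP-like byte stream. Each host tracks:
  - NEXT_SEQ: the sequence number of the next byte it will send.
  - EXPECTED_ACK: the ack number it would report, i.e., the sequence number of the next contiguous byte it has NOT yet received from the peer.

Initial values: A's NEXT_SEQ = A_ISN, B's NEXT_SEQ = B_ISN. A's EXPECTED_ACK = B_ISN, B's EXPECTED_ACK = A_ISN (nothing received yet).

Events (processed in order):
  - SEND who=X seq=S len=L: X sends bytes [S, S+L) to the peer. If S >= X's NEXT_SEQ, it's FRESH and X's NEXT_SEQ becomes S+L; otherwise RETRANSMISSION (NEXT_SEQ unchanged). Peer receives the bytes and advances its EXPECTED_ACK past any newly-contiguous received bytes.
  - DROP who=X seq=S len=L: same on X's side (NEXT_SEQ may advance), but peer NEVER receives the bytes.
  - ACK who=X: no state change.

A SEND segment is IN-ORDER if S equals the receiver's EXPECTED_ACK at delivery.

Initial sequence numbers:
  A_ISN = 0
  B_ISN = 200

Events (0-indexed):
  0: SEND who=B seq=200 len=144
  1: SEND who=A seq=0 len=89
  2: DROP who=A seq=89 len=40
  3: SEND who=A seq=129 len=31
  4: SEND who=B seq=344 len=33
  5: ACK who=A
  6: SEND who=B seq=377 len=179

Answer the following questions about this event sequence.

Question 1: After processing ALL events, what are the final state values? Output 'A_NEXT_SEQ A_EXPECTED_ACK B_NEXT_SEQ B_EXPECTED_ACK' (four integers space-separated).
After event 0: A_seq=0 A_ack=344 B_seq=344 B_ack=0
After event 1: A_seq=89 A_ack=344 B_seq=344 B_ack=89
After event 2: A_seq=129 A_ack=344 B_seq=344 B_ack=89
After event 3: A_seq=160 A_ack=344 B_seq=344 B_ack=89
After event 4: A_seq=160 A_ack=377 B_seq=377 B_ack=89
After event 5: A_seq=160 A_ack=377 B_seq=377 B_ack=89
After event 6: A_seq=160 A_ack=556 B_seq=556 B_ack=89

Answer: 160 556 556 89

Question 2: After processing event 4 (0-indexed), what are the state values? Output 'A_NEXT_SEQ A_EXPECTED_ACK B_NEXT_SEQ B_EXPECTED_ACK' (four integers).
After event 0: A_seq=0 A_ack=344 B_seq=344 B_ack=0
After event 1: A_seq=89 A_ack=344 B_seq=344 B_ack=89
After event 2: A_seq=129 A_ack=344 B_seq=344 B_ack=89
After event 3: A_seq=160 A_ack=344 B_seq=344 B_ack=89
After event 4: A_seq=160 A_ack=377 B_seq=377 B_ack=89

160 377 377 89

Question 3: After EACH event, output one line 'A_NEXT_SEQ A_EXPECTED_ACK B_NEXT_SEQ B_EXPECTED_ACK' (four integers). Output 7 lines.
0 344 344 0
89 344 344 89
129 344 344 89
160 344 344 89
160 377 377 89
160 377 377 89
160 556 556 89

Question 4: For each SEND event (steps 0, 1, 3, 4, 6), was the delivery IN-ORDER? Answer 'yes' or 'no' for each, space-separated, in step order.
Answer: yes yes no yes yes

Derivation:
Step 0: SEND seq=200 -> in-order
Step 1: SEND seq=0 -> in-order
Step 3: SEND seq=129 -> out-of-order
Step 4: SEND seq=344 -> in-order
Step 6: SEND seq=377 -> in-order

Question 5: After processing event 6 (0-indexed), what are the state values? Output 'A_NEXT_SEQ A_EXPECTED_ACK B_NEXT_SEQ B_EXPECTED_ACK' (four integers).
After event 0: A_seq=0 A_ack=344 B_seq=344 B_ack=0
After event 1: A_seq=89 A_ack=344 B_seq=344 B_ack=89
After event 2: A_seq=129 A_ack=344 B_seq=344 B_ack=89
After event 3: A_seq=160 A_ack=344 B_seq=344 B_ack=89
After event 4: A_seq=160 A_ack=377 B_seq=377 B_ack=89
After event 5: A_seq=160 A_ack=377 B_seq=377 B_ack=89
After event 6: A_seq=160 A_ack=556 B_seq=556 B_ack=89

160 556 556 89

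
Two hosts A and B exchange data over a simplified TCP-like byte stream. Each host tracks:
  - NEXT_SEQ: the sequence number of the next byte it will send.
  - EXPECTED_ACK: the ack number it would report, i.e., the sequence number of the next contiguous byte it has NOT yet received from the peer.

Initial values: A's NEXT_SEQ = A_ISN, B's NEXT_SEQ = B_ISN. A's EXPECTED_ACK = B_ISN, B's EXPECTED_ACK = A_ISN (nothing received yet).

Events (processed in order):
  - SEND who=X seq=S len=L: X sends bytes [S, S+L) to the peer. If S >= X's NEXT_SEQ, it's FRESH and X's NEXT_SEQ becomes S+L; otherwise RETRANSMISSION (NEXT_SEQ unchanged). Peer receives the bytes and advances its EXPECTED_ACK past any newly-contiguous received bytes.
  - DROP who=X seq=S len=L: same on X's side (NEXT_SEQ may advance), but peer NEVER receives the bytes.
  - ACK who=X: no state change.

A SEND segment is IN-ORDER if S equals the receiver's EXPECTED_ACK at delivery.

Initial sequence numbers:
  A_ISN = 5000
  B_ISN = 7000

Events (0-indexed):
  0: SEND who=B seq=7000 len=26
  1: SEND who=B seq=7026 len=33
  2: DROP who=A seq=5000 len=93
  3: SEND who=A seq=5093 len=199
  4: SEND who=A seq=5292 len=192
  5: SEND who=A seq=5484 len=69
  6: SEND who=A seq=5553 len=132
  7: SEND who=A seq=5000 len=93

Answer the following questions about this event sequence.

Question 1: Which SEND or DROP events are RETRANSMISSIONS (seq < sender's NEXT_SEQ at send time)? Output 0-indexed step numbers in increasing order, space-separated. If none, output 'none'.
Answer: 7

Derivation:
Step 0: SEND seq=7000 -> fresh
Step 1: SEND seq=7026 -> fresh
Step 2: DROP seq=5000 -> fresh
Step 3: SEND seq=5093 -> fresh
Step 4: SEND seq=5292 -> fresh
Step 5: SEND seq=5484 -> fresh
Step 6: SEND seq=5553 -> fresh
Step 7: SEND seq=5000 -> retransmit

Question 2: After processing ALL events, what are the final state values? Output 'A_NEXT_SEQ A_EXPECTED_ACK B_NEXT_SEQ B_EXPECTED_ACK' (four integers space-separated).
Answer: 5685 7059 7059 5685

Derivation:
After event 0: A_seq=5000 A_ack=7026 B_seq=7026 B_ack=5000
After event 1: A_seq=5000 A_ack=7059 B_seq=7059 B_ack=5000
After event 2: A_seq=5093 A_ack=7059 B_seq=7059 B_ack=5000
After event 3: A_seq=5292 A_ack=7059 B_seq=7059 B_ack=5000
After event 4: A_seq=5484 A_ack=7059 B_seq=7059 B_ack=5000
After event 5: A_seq=5553 A_ack=7059 B_seq=7059 B_ack=5000
After event 6: A_seq=5685 A_ack=7059 B_seq=7059 B_ack=5000
After event 7: A_seq=5685 A_ack=7059 B_seq=7059 B_ack=5685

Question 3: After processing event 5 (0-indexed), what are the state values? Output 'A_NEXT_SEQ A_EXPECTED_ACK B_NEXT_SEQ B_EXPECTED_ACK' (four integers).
After event 0: A_seq=5000 A_ack=7026 B_seq=7026 B_ack=5000
After event 1: A_seq=5000 A_ack=7059 B_seq=7059 B_ack=5000
After event 2: A_seq=5093 A_ack=7059 B_seq=7059 B_ack=5000
After event 3: A_seq=5292 A_ack=7059 B_seq=7059 B_ack=5000
After event 4: A_seq=5484 A_ack=7059 B_seq=7059 B_ack=5000
After event 5: A_seq=5553 A_ack=7059 B_seq=7059 B_ack=5000

5553 7059 7059 5000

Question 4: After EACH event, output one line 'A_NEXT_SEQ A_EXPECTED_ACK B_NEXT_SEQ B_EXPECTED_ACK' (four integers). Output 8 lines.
5000 7026 7026 5000
5000 7059 7059 5000
5093 7059 7059 5000
5292 7059 7059 5000
5484 7059 7059 5000
5553 7059 7059 5000
5685 7059 7059 5000
5685 7059 7059 5685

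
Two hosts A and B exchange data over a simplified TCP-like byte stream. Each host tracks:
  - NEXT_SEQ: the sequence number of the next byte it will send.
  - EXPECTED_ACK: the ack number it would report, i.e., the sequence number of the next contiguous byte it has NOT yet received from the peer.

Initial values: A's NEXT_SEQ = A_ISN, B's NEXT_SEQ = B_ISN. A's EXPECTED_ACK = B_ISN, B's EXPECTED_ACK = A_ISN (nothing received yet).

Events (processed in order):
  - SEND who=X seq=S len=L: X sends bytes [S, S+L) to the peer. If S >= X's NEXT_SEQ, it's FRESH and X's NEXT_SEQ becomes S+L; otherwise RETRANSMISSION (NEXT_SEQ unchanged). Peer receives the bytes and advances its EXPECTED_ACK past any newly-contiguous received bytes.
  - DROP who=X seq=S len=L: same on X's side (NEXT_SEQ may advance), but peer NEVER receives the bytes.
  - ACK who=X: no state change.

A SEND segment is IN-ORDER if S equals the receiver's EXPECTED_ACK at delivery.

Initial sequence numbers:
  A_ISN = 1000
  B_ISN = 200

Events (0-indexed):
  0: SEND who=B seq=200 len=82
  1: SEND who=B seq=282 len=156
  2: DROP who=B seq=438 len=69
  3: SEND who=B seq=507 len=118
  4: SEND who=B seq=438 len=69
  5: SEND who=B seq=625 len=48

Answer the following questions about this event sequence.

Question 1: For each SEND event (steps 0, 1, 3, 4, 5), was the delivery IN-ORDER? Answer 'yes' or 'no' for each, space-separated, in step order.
Step 0: SEND seq=200 -> in-order
Step 1: SEND seq=282 -> in-order
Step 3: SEND seq=507 -> out-of-order
Step 4: SEND seq=438 -> in-order
Step 5: SEND seq=625 -> in-order

Answer: yes yes no yes yes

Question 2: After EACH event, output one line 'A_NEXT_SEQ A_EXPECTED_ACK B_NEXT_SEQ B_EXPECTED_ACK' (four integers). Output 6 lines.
1000 282 282 1000
1000 438 438 1000
1000 438 507 1000
1000 438 625 1000
1000 625 625 1000
1000 673 673 1000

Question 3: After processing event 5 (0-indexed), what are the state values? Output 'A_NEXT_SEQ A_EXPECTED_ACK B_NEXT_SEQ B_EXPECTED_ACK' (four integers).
After event 0: A_seq=1000 A_ack=282 B_seq=282 B_ack=1000
After event 1: A_seq=1000 A_ack=438 B_seq=438 B_ack=1000
After event 2: A_seq=1000 A_ack=438 B_seq=507 B_ack=1000
After event 3: A_seq=1000 A_ack=438 B_seq=625 B_ack=1000
After event 4: A_seq=1000 A_ack=625 B_seq=625 B_ack=1000
After event 5: A_seq=1000 A_ack=673 B_seq=673 B_ack=1000

1000 673 673 1000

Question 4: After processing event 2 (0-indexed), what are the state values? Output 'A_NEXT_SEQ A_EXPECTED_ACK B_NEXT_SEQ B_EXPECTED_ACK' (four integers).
After event 0: A_seq=1000 A_ack=282 B_seq=282 B_ack=1000
After event 1: A_seq=1000 A_ack=438 B_seq=438 B_ack=1000
After event 2: A_seq=1000 A_ack=438 B_seq=507 B_ack=1000

1000 438 507 1000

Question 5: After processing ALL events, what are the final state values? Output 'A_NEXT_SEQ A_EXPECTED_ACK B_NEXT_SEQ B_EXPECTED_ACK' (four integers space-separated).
After event 0: A_seq=1000 A_ack=282 B_seq=282 B_ack=1000
After event 1: A_seq=1000 A_ack=438 B_seq=438 B_ack=1000
After event 2: A_seq=1000 A_ack=438 B_seq=507 B_ack=1000
After event 3: A_seq=1000 A_ack=438 B_seq=625 B_ack=1000
After event 4: A_seq=1000 A_ack=625 B_seq=625 B_ack=1000
After event 5: A_seq=1000 A_ack=673 B_seq=673 B_ack=1000

Answer: 1000 673 673 1000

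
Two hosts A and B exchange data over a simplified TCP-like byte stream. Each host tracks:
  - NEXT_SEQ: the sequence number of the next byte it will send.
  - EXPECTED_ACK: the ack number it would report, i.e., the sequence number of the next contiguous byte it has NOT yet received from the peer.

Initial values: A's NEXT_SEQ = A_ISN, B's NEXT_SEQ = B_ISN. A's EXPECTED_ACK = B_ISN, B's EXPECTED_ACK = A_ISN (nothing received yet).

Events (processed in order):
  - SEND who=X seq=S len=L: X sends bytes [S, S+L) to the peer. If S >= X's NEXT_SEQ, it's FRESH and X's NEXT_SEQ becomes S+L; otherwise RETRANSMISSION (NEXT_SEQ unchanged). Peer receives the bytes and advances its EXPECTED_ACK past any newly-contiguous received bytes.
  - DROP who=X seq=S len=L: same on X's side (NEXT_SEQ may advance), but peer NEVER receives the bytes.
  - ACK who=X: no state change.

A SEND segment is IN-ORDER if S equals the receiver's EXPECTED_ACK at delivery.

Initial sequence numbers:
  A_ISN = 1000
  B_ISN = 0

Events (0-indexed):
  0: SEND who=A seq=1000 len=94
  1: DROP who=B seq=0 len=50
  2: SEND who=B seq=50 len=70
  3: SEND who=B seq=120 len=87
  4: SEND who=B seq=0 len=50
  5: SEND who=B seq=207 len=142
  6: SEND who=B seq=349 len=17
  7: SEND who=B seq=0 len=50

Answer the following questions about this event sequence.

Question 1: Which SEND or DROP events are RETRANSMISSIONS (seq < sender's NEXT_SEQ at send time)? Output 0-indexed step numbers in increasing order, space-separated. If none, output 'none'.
Answer: 4 7

Derivation:
Step 0: SEND seq=1000 -> fresh
Step 1: DROP seq=0 -> fresh
Step 2: SEND seq=50 -> fresh
Step 3: SEND seq=120 -> fresh
Step 4: SEND seq=0 -> retransmit
Step 5: SEND seq=207 -> fresh
Step 6: SEND seq=349 -> fresh
Step 7: SEND seq=0 -> retransmit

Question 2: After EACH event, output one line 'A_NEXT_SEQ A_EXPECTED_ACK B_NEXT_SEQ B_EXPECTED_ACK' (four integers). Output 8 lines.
1094 0 0 1094
1094 0 50 1094
1094 0 120 1094
1094 0 207 1094
1094 207 207 1094
1094 349 349 1094
1094 366 366 1094
1094 366 366 1094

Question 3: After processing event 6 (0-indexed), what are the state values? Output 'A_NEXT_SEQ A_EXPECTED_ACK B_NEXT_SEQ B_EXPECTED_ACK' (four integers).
After event 0: A_seq=1094 A_ack=0 B_seq=0 B_ack=1094
After event 1: A_seq=1094 A_ack=0 B_seq=50 B_ack=1094
After event 2: A_seq=1094 A_ack=0 B_seq=120 B_ack=1094
After event 3: A_seq=1094 A_ack=0 B_seq=207 B_ack=1094
After event 4: A_seq=1094 A_ack=207 B_seq=207 B_ack=1094
After event 5: A_seq=1094 A_ack=349 B_seq=349 B_ack=1094
After event 6: A_seq=1094 A_ack=366 B_seq=366 B_ack=1094

1094 366 366 1094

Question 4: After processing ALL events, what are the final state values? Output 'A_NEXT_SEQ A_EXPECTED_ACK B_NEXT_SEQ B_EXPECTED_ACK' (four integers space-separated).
Answer: 1094 366 366 1094

Derivation:
After event 0: A_seq=1094 A_ack=0 B_seq=0 B_ack=1094
After event 1: A_seq=1094 A_ack=0 B_seq=50 B_ack=1094
After event 2: A_seq=1094 A_ack=0 B_seq=120 B_ack=1094
After event 3: A_seq=1094 A_ack=0 B_seq=207 B_ack=1094
After event 4: A_seq=1094 A_ack=207 B_seq=207 B_ack=1094
After event 5: A_seq=1094 A_ack=349 B_seq=349 B_ack=1094
After event 6: A_seq=1094 A_ack=366 B_seq=366 B_ack=1094
After event 7: A_seq=1094 A_ack=366 B_seq=366 B_ack=1094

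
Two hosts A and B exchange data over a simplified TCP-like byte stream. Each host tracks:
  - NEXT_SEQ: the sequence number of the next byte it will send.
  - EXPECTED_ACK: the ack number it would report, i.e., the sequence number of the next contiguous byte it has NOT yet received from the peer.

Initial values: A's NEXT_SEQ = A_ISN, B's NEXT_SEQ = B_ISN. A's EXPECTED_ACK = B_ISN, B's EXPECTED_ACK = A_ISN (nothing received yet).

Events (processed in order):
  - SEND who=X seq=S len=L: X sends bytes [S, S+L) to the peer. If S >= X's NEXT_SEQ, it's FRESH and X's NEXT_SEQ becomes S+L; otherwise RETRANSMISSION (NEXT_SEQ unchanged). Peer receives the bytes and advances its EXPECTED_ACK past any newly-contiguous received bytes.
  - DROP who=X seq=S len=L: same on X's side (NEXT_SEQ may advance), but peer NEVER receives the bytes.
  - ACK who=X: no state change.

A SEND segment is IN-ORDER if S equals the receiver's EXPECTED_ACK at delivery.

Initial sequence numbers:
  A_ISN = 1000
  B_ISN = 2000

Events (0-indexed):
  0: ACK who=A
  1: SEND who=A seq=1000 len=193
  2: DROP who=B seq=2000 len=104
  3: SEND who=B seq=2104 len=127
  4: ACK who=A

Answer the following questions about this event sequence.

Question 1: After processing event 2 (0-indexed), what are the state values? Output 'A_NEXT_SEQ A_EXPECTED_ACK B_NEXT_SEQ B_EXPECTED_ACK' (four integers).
After event 0: A_seq=1000 A_ack=2000 B_seq=2000 B_ack=1000
After event 1: A_seq=1193 A_ack=2000 B_seq=2000 B_ack=1193
After event 2: A_seq=1193 A_ack=2000 B_seq=2104 B_ack=1193

1193 2000 2104 1193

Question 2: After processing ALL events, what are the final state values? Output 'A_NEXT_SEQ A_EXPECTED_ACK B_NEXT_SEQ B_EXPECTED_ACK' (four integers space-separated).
Answer: 1193 2000 2231 1193

Derivation:
After event 0: A_seq=1000 A_ack=2000 B_seq=2000 B_ack=1000
After event 1: A_seq=1193 A_ack=2000 B_seq=2000 B_ack=1193
After event 2: A_seq=1193 A_ack=2000 B_seq=2104 B_ack=1193
After event 3: A_seq=1193 A_ack=2000 B_seq=2231 B_ack=1193
After event 4: A_seq=1193 A_ack=2000 B_seq=2231 B_ack=1193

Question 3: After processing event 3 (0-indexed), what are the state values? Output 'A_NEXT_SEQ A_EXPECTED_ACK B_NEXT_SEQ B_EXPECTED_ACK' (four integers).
After event 0: A_seq=1000 A_ack=2000 B_seq=2000 B_ack=1000
After event 1: A_seq=1193 A_ack=2000 B_seq=2000 B_ack=1193
After event 2: A_seq=1193 A_ack=2000 B_seq=2104 B_ack=1193
After event 3: A_seq=1193 A_ack=2000 B_seq=2231 B_ack=1193

1193 2000 2231 1193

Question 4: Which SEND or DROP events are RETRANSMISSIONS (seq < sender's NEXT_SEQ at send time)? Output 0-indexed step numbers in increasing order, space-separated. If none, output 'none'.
Step 1: SEND seq=1000 -> fresh
Step 2: DROP seq=2000 -> fresh
Step 3: SEND seq=2104 -> fresh

Answer: none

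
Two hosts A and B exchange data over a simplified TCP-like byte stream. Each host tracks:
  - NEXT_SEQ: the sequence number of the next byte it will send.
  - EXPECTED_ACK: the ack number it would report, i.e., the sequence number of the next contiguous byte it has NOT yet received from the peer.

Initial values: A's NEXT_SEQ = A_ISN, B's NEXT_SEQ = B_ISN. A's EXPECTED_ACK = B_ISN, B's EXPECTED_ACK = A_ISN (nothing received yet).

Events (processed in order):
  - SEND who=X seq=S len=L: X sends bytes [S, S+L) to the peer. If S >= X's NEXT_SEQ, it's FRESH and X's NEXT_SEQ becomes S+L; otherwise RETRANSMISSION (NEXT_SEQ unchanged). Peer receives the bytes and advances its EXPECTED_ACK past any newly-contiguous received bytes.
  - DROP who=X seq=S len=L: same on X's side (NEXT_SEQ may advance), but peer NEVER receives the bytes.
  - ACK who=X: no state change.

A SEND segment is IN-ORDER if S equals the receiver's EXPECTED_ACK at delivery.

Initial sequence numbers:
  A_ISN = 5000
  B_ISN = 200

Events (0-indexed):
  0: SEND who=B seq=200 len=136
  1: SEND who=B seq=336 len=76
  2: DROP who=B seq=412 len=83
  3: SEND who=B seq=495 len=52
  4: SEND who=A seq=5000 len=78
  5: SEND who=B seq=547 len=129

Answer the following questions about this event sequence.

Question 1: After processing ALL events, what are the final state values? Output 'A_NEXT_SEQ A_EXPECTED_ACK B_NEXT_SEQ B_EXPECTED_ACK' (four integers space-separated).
Answer: 5078 412 676 5078

Derivation:
After event 0: A_seq=5000 A_ack=336 B_seq=336 B_ack=5000
After event 1: A_seq=5000 A_ack=412 B_seq=412 B_ack=5000
After event 2: A_seq=5000 A_ack=412 B_seq=495 B_ack=5000
After event 3: A_seq=5000 A_ack=412 B_seq=547 B_ack=5000
After event 4: A_seq=5078 A_ack=412 B_seq=547 B_ack=5078
After event 5: A_seq=5078 A_ack=412 B_seq=676 B_ack=5078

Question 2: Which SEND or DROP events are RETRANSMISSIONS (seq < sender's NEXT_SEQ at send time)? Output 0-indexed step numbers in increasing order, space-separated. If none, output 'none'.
Answer: none

Derivation:
Step 0: SEND seq=200 -> fresh
Step 1: SEND seq=336 -> fresh
Step 2: DROP seq=412 -> fresh
Step 3: SEND seq=495 -> fresh
Step 4: SEND seq=5000 -> fresh
Step 5: SEND seq=547 -> fresh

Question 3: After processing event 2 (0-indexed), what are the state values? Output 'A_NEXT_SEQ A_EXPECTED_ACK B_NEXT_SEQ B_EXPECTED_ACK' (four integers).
After event 0: A_seq=5000 A_ack=336 B_seq=336 B_ack=5000
After event 1: A_seq=5000 A_ack=412 B_seq=412 B_ack=5000
After event 2: A_seq=5000 A_ack=412 B_seq=495 B_ack=5000

5000 412 495 5000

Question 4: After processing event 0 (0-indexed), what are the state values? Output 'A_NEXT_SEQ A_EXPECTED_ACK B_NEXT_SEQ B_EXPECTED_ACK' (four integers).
After event 0: A_seq=5000 A_ack=336 B_seq=336 B_ack=5000

5000 336 336 5000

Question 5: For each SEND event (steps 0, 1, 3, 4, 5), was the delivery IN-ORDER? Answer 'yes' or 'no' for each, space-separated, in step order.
Answer: yes yes no yes no

Derivation:
Step 0: SEND seq=200 -> in-order
Step 1: SEND seq=336 -> in-order
Step 3: SEND seq=495 -> out-of-order
Step 4: SEND seq=5000 -> in-order
Step 5: SEND seq=547 -> out-of-order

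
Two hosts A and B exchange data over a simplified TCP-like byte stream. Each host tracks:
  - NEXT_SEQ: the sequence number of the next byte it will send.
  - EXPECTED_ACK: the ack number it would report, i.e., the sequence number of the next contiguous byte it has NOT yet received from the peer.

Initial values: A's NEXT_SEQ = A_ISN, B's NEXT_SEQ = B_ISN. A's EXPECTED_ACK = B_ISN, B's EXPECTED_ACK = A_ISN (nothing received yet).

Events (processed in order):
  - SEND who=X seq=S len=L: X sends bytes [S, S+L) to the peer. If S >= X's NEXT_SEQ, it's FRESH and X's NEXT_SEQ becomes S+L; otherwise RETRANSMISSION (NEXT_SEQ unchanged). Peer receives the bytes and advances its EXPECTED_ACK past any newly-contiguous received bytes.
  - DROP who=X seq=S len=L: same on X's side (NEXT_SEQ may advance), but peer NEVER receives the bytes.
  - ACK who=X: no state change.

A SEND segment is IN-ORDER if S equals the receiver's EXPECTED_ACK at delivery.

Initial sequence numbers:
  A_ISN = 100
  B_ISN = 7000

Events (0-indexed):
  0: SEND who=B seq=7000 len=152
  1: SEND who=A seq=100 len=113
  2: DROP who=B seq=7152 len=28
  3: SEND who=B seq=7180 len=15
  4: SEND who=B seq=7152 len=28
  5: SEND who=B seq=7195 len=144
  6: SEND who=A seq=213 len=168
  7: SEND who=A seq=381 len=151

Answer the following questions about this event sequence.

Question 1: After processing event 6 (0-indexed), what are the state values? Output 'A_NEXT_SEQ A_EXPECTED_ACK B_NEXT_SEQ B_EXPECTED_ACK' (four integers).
After event 0: A_seq=100 A_ack=7152 B_seq=7152 B_ack=100
After event 1: A_seq=213 A_ack=7152 B_seq=7152 B_ack=213
After event 2: A_seq=213 A_ack=7152 B_seq=7180 B_ack=213
After event 3: A_seq=213 A_ack=7152 B_seq=7195 B_ack=213
After event 4: A_seq=213 A_ack=7195 B_seq=7195 B_ack=213
After event 5: A_seq=213 A_ack=7339 B_seq=7339 B_ack=213
After event 6: A_seq=381 A_ack=7339 B_seq=7339 B_ack=381

381 7339 7339 381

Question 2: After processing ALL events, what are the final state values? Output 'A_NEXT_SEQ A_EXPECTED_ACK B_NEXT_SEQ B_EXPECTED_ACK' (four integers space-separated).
After event 0: A_seq=100 A_ack=7152 B_seq=7152 B_ack=100
After event 1: A_seq=213 A_ack=7152 B_seq=7152 B_ack=213
After event 2: A_seq=213 A_ack=7152 B_seq=7180 B_ack=213
After event 3: A_seq=213 A_ack=7152 B_seq=7195 B_ack=213
After event 4: A_seq=213 A_ack=7195 B_seq=7195 B_ack=213
After event 5: A_seq=213 A_ack=7339 B_seq=7339 B_ack=213
After event 6: A_seq=381 A_ack=7339 B_seq=7339 B_ack=381
After event 7: A_seq=532 A_ack=7339 B_seq=7339 B_ack=532

Answer: 532 7339 7339 532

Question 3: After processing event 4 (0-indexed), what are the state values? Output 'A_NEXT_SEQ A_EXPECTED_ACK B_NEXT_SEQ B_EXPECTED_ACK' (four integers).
After event 0: A_seq=100 A_ack=7152 B_seq=7152 B_ack=100
After event 1: A_seq=213 A_ack=7152 B_seq=7152 B_ack=213
After event 2: A_seq=213 A_ack=7152 B_seq=7180 B_ack=213
After event 3: A_seq=213 A_ack=7152 B_seq=7195 B_ack=213
After event 4: A_seq=213 A_ack=7195 B_seq=7195 B_ack=213

213 7195 7195 213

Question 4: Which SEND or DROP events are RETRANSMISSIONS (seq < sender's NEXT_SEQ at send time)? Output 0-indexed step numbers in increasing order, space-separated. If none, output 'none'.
Step 0: SEND seq=7000 -> fresh
Step 1: SEND seq=100 -> fresh
Step 2: DROP seq=7152 -> fresh
Step 3: SEND seq=7180 -> fresh
Step 4: SEND seq=7152 -> retransmit
Step 5: SEND seq=7195 -> fresh
Step 6: SEND seq=213 -> fresh
Step 7: SEND seq=381 -> fresh

Answer: 4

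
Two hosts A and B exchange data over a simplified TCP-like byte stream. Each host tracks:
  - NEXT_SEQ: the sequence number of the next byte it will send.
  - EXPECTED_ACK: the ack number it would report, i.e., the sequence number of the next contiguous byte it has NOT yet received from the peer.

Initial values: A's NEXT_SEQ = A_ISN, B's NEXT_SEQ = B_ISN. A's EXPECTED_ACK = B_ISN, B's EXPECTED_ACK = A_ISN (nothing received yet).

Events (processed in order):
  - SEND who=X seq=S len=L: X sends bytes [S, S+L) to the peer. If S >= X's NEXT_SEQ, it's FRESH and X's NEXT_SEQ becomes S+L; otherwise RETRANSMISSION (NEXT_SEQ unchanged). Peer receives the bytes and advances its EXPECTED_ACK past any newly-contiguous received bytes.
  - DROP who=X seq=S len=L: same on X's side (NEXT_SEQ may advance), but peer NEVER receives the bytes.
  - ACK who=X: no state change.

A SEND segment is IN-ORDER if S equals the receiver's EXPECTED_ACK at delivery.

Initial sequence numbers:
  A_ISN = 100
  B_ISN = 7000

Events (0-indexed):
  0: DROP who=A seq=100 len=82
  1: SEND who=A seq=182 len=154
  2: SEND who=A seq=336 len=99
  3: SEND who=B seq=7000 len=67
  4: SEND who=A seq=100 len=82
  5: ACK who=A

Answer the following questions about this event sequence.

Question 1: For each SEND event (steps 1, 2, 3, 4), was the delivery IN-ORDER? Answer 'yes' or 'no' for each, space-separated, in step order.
Answer: no no yes yes

Derivation:
Step 1: SEND seq=182 -> out-of-order
Step 2: SEND seq=336 -> out-of-order
Step 3: SEND seq=7000 -> in-order
Step 4: SEND seq=100 -> in-order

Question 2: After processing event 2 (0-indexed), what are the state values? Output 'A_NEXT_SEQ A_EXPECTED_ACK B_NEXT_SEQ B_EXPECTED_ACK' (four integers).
After event 0: A_seq=182 A_ack=7000 B_seq=7000 B_ack=100
After event 1: A_seq=336 A_ack=7000 B_seq=7000 B_ack=100
After event 2: A_seq=435 A_ack=7000 B_seq=7000 B_ack=100

435 7000 7000 100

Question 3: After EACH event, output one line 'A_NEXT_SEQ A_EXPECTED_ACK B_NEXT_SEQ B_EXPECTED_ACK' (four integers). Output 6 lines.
182 7000 7000 100
336 7000 7000 100
435 7000 7000 100
435 7067 7067 100
435 7067 7067 435
435 7067 7067 435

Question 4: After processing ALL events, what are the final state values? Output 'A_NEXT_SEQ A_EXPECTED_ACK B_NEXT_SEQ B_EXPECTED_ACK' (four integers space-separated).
Answer: 435 7067 7067 435

Derivation:
After event 0: A_seq=182 A_ack=7000 B_seq=7000 B_ack=100
After event 1: A_seq=336 A_ack=7000 B_seq=7000 B_ack=100
After event 2: A_seq=435 A_ack=7000 B_seq=7000 B_ack=100
After event 3: A_seq=435 A_ack=7067 B_seq=7067 B_ack=100
After event 4: A_seq=435 A_ack=7067 B_seq=7067 B_ack=435
After event 5: A_seq=435 A_ack=7067 B_seq=7067 B_ack=435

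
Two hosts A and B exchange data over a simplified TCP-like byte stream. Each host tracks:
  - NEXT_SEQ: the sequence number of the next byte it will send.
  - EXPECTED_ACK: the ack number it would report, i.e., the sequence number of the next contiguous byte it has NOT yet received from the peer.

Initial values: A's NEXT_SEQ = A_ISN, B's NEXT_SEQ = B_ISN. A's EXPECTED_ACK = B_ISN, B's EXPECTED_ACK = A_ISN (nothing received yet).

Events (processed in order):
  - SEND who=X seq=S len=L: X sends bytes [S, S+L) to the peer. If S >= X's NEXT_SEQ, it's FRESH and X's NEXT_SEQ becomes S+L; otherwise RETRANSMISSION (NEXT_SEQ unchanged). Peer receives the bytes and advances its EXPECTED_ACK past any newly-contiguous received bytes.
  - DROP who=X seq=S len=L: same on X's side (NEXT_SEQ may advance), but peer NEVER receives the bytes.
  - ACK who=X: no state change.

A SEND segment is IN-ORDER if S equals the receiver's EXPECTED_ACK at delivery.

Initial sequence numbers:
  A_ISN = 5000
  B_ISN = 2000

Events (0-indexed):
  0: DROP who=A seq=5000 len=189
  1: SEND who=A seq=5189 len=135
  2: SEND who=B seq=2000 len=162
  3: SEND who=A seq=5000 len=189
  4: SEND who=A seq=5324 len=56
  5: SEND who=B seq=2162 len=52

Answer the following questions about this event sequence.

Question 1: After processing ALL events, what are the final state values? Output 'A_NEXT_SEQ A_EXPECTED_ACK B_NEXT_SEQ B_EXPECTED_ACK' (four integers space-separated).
Answer: 5380 2214 2214 5380

Derivation:
After event 0: A_seq=5189 A_ack=2000 B_seq=2000 B_ack=5000
After event 1: A_seq=5324 A_ack=2000 B_seq=2000 B_ack=5000
After event 2: A_seq=5324 A_ack=2162 B_seq=2162 B_ack=5000
After event 3: A_seq=5324 A_ack=2162 B_seq=2162 B_ack=5324
After event 4: A_seq=5380 A_ack=2162 B_seq=2162 B_ack=5380
After event 5: A_seq=5380 A_ack=2214 B_seq=2214 B_ack=5380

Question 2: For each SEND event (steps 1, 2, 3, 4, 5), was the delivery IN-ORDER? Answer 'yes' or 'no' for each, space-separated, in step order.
Answer: no yes yes yes yes

Derivation:
Step 1: SEND seq=5189 -> out-of-order
Step 2: SEND seq=2000 -> in-order
Step 3: SEND seq=5000 -> in-order
Step 4: SEND seq=5324 -> in-order
Step 5: SEND seq=2162 -> in-order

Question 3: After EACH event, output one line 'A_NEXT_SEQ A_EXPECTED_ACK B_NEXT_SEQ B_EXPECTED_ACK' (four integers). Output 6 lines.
5189 2000 2000 5000
5324 2000 2000 5000
5324 2162 2162 5000
5324 2162 2162 5324
5380 2162 2162 5380
5380 2214 2214 5380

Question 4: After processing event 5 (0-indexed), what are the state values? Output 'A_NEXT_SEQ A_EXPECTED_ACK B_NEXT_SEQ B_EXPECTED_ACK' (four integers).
After event 0: A_seq=5189 A_ack=2000 B_seq=2000 B_ack=5000
After event 1: A_seq=5324 A_ack=2000 B_seq=2000 B_ack=5000
After event 2: A_seq=5324 A_ack=2162 B_seq=2162 B_ack=5000
After event 3: A_seq=5324 A_ack=2162 B_seq=2162 B_ack=5324
After event 4: A_seq=5380 A_ack=2162 B_seq=2162 B_ack=5380
After event 5: A_seq=5380 A_ack=2214 B_seq=2214 B_ack=5380

5380 2214 2214 5380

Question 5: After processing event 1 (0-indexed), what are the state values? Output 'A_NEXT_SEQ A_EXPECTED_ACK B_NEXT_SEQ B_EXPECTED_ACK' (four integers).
After event 0: A_seq=5189 A_ack=2000 B_seq=2000 B_ack=5000
After event 1: A_seq=5324 A_ack=2000 B_seq=2000 B_ack=5000

5324 2000 2000 5000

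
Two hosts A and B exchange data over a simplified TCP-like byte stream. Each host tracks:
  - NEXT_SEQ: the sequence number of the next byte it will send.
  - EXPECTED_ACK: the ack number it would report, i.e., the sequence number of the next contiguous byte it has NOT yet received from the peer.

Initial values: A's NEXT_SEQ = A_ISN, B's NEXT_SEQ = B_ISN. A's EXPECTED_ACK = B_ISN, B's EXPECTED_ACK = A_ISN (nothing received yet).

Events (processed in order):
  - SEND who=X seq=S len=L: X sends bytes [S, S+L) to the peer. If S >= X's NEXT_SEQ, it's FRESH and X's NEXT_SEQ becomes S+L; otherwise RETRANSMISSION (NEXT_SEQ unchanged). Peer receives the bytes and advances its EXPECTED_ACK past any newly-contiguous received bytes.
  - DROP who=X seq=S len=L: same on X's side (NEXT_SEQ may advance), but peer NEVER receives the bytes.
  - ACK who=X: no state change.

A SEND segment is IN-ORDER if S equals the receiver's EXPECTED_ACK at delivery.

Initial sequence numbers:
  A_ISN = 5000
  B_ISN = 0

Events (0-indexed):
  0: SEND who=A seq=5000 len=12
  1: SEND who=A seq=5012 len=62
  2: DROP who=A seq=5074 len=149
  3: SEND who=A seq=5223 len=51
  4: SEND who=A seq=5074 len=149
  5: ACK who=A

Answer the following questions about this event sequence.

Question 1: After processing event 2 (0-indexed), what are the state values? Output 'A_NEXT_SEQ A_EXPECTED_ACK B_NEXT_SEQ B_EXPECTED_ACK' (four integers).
After event 0: A_seq=5012 A_ack=0 B_seq=0 B_ack=5012
After event 1: A_seq=5074 A_ack=0 B_seq=0 B_ack=5074
After event 2: A_seq=5223 A_ack=0 B_seq=0 B_ack=5074

5223 0 0 5074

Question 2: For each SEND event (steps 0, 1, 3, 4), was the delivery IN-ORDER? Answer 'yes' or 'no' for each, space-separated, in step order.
Step 0: SEND seq=5000 -> in-order
Step 1: SEND seq=5012 -> in-order
Step 3: SEND seq=5223 -> out-of-order
Step 4: SEND seq=5074 -> in-order

Answer: yes yes no yes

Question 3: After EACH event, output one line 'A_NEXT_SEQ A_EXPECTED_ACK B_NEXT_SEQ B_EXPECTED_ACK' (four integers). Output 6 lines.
5012 0 0 5012
5074 0 0 5074
5223 0 0 5074
5274 0 0 5074
5274 0 0 5274
5274 0 0 5274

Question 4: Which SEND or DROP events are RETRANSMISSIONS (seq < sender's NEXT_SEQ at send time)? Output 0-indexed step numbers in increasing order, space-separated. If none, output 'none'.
Step 0: SEND seq=5000 -> fresh
Step 1: SEND seq=5012 -> fresh
Step 2: DROP seq=5074 -> fresh
Step 3: SEND seq=5223 -> fresh
Step 4: SEND seq=5074 -> retransmit

Answer: 4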